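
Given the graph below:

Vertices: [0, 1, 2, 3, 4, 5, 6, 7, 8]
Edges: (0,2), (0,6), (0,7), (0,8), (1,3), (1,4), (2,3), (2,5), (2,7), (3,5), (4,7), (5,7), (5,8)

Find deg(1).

Vertex 1 has neighbors [3, 4], so deg(1) = 2.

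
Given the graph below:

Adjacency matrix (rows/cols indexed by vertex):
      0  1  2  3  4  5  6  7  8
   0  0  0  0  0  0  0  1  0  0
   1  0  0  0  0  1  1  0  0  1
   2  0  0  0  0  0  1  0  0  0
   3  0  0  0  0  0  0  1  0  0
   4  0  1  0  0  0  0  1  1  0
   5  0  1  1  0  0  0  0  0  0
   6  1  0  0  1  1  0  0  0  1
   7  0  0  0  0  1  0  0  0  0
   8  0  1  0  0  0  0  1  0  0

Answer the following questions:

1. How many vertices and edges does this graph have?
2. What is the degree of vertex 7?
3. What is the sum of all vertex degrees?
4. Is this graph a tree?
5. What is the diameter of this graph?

Count: 9 vertices, 9 edges.
Vertex 7 has neighbors [4], degree = 1.
Handshaking lemma: 2 * 9 = 18.
A tree on 9 vertices has 8 edges. This graph has 9 edges (1 extra). Not a tree.
Diameter (longest shortest path) = 5.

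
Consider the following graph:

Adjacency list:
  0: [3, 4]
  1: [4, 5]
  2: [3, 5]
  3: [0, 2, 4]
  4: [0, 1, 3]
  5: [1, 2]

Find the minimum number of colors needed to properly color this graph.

The graph has a maximum clique of size 3 (lower bound on chromatic number).
A valid 3-coloring: {0: 2, 1: 0, 2: 1, 3: 0, 4: 1, 5: 2}.
Chromatic number = 3.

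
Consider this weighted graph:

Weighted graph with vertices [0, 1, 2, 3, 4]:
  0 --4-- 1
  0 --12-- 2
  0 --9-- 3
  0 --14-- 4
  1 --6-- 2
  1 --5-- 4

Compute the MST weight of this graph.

Applying Kruskal's algorithm (sort edges by weight, add if no cycle):
  Add (0,1) w=4
  Add (1,4) w=5
  Add (1,2) w=6
  Add (0,3) w=9
  Skip (0,2) w=12 (creates cycle)
  Skip (0,4) w=14 (creates cycle)
MST weight = 24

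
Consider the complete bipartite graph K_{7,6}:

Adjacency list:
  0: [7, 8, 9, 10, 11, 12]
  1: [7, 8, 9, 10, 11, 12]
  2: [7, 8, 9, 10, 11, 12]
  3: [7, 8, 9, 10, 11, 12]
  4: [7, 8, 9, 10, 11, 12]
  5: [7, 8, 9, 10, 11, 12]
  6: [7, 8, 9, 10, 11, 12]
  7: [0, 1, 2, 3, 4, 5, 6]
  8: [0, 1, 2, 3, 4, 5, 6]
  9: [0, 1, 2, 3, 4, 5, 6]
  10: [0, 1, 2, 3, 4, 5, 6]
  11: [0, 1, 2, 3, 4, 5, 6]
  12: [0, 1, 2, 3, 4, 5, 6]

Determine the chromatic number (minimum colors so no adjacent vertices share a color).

K_{7,6} is bipartite: vertices split into two independent sets of size 7 and 6.
Color one set 0, the other 1. No adjacent vertices share a color.
Chromatic number = 2.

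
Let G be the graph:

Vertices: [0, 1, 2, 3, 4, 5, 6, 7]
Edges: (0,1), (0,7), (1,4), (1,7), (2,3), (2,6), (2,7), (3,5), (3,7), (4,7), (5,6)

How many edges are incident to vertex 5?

Vertex 5 has neighbors [3, 6], so deg(5) = 2.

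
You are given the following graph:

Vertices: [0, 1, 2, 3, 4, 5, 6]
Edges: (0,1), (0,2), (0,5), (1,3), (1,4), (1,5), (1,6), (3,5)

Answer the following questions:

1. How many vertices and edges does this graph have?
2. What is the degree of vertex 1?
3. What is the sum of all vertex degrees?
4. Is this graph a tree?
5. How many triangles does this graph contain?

Count: 7 vertices, 8 edges.
Vertex 1 has neighbors [0, 3, 4, 5, 6], degree = 5.
Handshaking lemma: 2 * 8 = 16.
A tree on 7 vertices has 6 edges. This graph has 8 edges (2 extra). Not a tree.
Number of triangles = 2.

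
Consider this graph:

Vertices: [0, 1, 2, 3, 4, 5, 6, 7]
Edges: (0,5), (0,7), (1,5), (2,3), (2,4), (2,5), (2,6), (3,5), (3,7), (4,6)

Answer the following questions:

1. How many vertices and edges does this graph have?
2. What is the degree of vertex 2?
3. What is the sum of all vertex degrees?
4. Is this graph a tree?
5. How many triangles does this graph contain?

Count: 8 vertices, 10 edges.
Vertex 2 has neighbors [3, 4, 5, 6], degree = 4.
Handshaking lemma: 2 * 10 = 20.
A tree on 8 vertices has 7 edges. This graph has 10 edges (3 extra). Not a tree.
Number of triangles = 2.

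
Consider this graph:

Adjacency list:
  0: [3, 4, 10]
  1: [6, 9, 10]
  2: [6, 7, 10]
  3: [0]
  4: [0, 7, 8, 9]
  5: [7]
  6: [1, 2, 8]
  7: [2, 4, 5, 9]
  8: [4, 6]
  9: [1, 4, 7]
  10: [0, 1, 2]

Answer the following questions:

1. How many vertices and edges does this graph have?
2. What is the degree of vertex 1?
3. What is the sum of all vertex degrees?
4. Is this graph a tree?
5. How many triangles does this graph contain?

Count: 11 vertices, 15 edges.
Vertex 1 has neighbors [6, 9, 10], degree = 3.
Handshaking lemma: 2 * 15 = 30.
A tree on 11 vertices has 10 edges. This graph has 15 edges (5 extra). Not a tree.
Number of triangles = 1.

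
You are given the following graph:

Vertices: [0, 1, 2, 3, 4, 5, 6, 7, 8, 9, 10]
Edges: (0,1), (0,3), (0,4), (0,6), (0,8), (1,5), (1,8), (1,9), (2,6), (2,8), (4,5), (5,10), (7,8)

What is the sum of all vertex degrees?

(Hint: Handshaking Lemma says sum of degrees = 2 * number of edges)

Count edges: 13 edges.
By Handshaking Lemma: sum of degrees = 2 * 13 = 26.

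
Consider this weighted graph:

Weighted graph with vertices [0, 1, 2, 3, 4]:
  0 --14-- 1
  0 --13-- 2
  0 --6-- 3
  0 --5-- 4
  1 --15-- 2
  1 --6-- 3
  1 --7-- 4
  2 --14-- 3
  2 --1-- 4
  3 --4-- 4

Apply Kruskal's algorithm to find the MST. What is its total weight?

Applying Kruskal's algorithm (sort edges by weight, add if no cycle):
  Add (2,4) w=1
  Add (3,4) w=4
  Add (0,4) w=5
  Skip (0,3) w=6 (creates cycle)
  Add (1,3) w=6
  Skip (1,4) w=7 (creates cycle)
  Skip (0,2) w=13 (creates cycle)
  Skip (0,1) w=14 (creates cycle)
  Skip (2,3) w=14 (creates cycle)
  Skip (1,2) w=15 (creates cycle)
MST weight = 16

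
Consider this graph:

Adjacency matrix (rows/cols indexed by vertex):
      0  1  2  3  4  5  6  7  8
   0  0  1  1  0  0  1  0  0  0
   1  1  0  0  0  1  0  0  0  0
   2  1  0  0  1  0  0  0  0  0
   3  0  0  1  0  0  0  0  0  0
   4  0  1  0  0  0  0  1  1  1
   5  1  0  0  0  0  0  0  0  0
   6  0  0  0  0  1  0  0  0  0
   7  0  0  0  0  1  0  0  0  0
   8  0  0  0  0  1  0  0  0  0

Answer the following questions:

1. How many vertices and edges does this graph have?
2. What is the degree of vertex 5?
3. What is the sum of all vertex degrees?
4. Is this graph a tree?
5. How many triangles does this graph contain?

Count: 9 vertices, 8 edges.
Vertex 5 has neighbors [0], degree = 1.
Handshaking lemma: 2 * 8 = 16.
A graph is a tree iff it is connected and has exactly n-1 edges. This graph is connected (all 9 vertices in one component) and has 9-1 = 8 edges. It is a tree.
Number of triangles = 0.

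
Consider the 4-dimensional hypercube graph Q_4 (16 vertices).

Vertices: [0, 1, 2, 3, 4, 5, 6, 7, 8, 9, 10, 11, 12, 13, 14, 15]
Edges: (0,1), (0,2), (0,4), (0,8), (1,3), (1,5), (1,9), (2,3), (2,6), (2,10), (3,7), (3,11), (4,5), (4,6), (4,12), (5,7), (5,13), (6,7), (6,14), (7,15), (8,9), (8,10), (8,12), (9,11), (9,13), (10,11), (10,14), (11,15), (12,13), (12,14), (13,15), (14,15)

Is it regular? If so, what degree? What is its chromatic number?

In Q_4, every vertex has exactly 4 neighbors (flip one of 4 bits), so it is 4-regular.
Q_4 is bipartite (partition by bit-parity), so chromatic number = 2.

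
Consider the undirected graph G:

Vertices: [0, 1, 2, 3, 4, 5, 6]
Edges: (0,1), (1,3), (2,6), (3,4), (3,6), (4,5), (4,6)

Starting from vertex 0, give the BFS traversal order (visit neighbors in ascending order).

BFS from vertex 0 (neighbors processed in ascending order):
Visit order: 0, 1, 3, 4, 6, 5, 2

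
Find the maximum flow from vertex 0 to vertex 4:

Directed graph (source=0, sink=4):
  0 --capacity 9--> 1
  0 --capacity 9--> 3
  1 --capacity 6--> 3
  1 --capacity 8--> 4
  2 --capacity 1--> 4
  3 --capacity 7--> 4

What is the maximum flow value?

Computing max flow:
  Flow on (0->1): 8/9
  Flow on (0->3): 7/9
  Flow on (1->4): 8/8
  Flow on (3->4): 7/7
Maximum flow = 15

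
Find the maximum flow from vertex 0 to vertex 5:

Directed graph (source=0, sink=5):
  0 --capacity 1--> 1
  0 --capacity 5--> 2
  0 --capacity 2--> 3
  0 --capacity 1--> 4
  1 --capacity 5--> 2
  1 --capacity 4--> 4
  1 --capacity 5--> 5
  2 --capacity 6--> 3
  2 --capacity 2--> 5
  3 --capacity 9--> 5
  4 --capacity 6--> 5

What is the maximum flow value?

Computing max flow:
  Flow on (0->1): 1/1
  Flow on (0->2): 5/5
  Flow on (0->3): 2/2
  Flow on (0->4): 1/1
  Flow on (1->5): 1/5
  Flow on (2->3): 3/6
  Flow on (2->5): 2/2
  Flow on (3->5): 5/9
  Flow on (4->5): 1/6
Maximum flow = 9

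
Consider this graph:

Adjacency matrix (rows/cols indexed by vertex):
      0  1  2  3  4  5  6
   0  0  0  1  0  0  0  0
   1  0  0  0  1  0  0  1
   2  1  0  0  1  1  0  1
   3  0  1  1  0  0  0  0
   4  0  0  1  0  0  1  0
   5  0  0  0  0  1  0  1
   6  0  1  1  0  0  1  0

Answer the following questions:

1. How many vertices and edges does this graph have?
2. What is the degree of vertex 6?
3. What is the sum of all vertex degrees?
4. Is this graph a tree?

Count: 7 vertices, 8 edges.
Vertex 6 has neighbors [1, 2, 5], degree = 3.
Handshaking lemma: 2 * 8 = 16.
A tree on 7 vertices has 6 edges. This graph has 8 edges (2 extra). Not a tree.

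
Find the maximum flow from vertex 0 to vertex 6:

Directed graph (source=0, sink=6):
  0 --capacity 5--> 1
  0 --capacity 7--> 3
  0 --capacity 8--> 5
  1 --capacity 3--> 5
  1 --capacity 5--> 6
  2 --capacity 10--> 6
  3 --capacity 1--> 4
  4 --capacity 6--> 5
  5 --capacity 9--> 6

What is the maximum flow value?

Computing max flow:
  Flow on (0->1): 5/5
  Flow on (0->3): 1/7
  Flow on (0->5): 8/8
  Flow on (1->6): 5/5
  Flow on (3->4): 1/1
  Flow on (4->5): 1/6
  Flow on (5->6): 9/9
Maximum flow = 14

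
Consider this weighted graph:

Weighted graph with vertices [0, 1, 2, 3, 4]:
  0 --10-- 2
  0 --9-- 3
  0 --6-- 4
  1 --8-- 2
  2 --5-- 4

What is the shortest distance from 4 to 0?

Using Dijkstra's algorithm from vertex 4:
Shortest path: 4 -> 0
Total weight: 6 = 6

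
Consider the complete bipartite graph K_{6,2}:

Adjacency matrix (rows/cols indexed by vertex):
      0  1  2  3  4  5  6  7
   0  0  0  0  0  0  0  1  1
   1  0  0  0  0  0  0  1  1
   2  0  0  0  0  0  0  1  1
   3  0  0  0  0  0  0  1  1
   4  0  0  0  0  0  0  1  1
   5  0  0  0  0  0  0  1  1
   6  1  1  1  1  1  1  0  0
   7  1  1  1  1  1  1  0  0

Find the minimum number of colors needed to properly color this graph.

K_{6,2} is bipartite: vertices split into two independent sets of size 6 and 2.
Color one set 0, the other 1. No adjacent vertices share a color.
Chromatic number = 2.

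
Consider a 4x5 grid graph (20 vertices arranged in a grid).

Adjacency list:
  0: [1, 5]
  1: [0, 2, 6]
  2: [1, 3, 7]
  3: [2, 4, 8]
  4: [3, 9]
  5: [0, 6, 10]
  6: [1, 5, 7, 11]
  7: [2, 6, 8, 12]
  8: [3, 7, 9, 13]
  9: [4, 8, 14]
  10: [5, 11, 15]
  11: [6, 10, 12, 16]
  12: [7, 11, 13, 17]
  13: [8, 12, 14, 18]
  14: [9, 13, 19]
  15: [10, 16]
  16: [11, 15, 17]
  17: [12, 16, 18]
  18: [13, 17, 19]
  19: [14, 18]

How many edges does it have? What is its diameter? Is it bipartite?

A 4x5 grid has 15 vertical edges and 16 horizontal edges.
Total edges = 15 + 16 = 31.
Diameter = (4-1) + (5-1) = 7 (corner to opposite corner).
Grid graphs are bipartite (checkerboard coloring).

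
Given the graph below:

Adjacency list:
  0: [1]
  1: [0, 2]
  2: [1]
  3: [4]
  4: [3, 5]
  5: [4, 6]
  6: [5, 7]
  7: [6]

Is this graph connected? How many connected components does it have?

Checking connectivity: the graph has 2 connected component(s).
Components: [[0, 1, 2], [3, 4, 5, 6, 7]]. The graph is NOT connected.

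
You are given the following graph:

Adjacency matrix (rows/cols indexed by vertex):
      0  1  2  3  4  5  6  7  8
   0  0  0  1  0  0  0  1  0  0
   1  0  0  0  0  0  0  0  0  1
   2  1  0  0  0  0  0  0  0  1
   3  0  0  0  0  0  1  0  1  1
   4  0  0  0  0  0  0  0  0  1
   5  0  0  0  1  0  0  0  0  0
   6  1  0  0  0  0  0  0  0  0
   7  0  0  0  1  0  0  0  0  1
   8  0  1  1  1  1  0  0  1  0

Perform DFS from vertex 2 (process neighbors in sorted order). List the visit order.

DFS from vertex 2 (neighbors processed in ascending order):
Visit order: 2, 0, 6, 8, 1, 3, 5, 7, 4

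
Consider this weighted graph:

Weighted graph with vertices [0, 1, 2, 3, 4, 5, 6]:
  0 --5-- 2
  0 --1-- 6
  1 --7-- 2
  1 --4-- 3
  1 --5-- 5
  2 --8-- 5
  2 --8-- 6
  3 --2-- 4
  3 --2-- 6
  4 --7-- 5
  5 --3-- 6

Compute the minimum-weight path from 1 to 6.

Using Dijkstra's algorithm from vertex 1:
Shortest path: 1 -> 3 -> 6
Total weight: 4 + 2 = 6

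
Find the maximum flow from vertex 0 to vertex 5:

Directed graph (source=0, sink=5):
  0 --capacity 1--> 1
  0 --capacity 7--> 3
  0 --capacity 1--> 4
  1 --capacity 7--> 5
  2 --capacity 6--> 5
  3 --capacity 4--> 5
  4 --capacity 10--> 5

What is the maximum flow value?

Computing max flow:
  Flow on (0->1): 1/1
  Flow on (0->3): 4/7
  Flow on (0->4): 1/1
  Flow on (1->5): 1/7
  Flow on (3->5): 4/4
  Flow on (4->5): 1/10
Maximum flow = 6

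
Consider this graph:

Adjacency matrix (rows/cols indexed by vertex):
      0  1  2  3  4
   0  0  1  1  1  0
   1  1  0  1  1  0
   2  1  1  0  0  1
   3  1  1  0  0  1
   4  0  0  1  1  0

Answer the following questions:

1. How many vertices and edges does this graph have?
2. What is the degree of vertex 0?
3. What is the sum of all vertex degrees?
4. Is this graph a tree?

Count: 5 vertices, 7 edges.
Vertex 0 has neighbors [1, 2, 3], degree = 3.
Handshaking lemma: 2 * 7 = 14.
A tree on 5 vertices has 4 edges. This graph has 7 edges (3 extra). Not a tree.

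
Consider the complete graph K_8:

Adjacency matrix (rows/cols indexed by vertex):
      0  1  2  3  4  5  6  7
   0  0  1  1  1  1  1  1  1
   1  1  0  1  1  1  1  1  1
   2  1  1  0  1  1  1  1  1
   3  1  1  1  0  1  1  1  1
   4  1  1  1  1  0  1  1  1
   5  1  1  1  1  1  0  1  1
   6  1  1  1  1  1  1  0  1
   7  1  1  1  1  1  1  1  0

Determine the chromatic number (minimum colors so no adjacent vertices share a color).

In K_8, every vertex is adjacent to every other vertex.
Each vertex needs a unique color.
Chromatic number = 8.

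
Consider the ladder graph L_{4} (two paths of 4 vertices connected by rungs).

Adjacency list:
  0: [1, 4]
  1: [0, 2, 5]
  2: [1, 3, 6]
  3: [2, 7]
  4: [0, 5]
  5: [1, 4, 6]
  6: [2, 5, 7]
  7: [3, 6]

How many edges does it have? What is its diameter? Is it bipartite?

Ladder graph L_{4}: 4 rungs + 2 * (4-1) path edges = 4 + 6 = 10 edges.
Diameter = 4.
Ladder graphs are bipartite (alternating coloring along each path).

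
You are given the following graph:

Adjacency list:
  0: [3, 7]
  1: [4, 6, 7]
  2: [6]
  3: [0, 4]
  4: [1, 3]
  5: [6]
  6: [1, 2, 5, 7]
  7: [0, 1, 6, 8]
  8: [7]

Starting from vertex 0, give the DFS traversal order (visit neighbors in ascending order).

DFS from vertex 0 (neighbors processed in ascending order):
Visit order: 0, 3, 4, 1, 6, 2, 5, 7, 8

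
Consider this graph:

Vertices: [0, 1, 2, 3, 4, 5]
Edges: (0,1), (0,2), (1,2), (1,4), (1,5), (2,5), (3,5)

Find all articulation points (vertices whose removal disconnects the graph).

An articulation point is a vertex whose removal disconnects the graph.
Articulation points: [1, 5]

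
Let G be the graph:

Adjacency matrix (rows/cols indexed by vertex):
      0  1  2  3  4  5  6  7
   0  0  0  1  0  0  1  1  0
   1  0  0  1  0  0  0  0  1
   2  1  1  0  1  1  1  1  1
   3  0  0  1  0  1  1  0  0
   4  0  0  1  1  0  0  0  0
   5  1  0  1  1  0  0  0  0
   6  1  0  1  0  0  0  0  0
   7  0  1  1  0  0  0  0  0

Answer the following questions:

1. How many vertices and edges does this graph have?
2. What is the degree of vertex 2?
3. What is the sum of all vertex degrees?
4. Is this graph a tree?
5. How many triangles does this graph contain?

Count: 8 vertices, 12 edges.
Vertex 2 has neighbors [0, 1, 3, 4, 5, 6, 7], degree = 7.
Handshaking lemma: 2 * 12 = 24.
A tree on 8 vertices has 7 edges. This graph has 12 edges (5 extra). Not a tree.
Number of triangles = 5.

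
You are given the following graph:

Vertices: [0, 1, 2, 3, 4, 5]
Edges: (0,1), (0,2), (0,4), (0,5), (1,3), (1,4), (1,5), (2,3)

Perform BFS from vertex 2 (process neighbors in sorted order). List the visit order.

BFS from vertex 2 (neighbors processed in ascending order):
Visit order: 2, 0, 3, 1, 4, 5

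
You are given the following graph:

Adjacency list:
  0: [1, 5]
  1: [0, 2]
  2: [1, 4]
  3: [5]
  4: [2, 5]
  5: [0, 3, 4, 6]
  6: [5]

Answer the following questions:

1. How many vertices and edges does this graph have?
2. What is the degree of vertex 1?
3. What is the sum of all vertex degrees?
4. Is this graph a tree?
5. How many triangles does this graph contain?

Count: 7 vertices, 7 edges.
Vertex 1 has neighbors [0, 2], degree = 2.
Handshaking lemma: 2 * 7 = 14.
A tree on 7 vertices has 6 edges. This graph has 7 edges (1 extra). Not a tree.
Number of triangles = 0.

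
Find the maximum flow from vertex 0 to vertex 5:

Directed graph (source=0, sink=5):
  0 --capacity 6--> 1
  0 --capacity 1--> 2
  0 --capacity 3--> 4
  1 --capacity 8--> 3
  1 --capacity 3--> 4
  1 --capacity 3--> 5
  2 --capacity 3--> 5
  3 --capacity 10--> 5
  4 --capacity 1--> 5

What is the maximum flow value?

Computing max flow:
  Flow on (0->1): 6/6
  Flow on (0->2): 1/1
  Flow on (0->4): 1/3
  Flow on (1->3): 3/8
  Flow on (1->5): 3/3
  Flow on (2->5): 1/3
  Flow on (3->5): 3/10
  Flow on (4->5): 1/1
Maximum flow = 8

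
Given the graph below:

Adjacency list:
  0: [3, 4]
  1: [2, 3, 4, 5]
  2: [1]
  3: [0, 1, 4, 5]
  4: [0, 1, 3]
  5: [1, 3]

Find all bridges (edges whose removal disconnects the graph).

A bridge is an edge whose removal increases the number of connected components.
Bridges found: (1,2)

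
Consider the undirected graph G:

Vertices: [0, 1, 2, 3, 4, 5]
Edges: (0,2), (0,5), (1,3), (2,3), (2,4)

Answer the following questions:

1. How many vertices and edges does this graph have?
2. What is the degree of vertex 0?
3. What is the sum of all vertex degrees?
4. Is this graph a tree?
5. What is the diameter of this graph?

Count: 6 vertices, 5 edges.
Vertex 0 has neighbors [2, 5], degree = 2.
Handshaking lemma: 2 * 5 = 10.
A graph is a tree iff it is connected and has exactly n-1 edges. This graph is connected (all 6 vertices in one component) and has 6-1 = 5 edges. It is a tree.
Diameter (longest shortest path) = 4.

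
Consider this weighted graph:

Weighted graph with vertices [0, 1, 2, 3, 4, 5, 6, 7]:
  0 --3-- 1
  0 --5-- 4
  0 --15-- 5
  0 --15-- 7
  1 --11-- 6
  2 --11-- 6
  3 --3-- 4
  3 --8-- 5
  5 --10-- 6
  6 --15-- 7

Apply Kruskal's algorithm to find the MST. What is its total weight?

Applying Kruskal's algorithm (sort edges by weight, add if no cycle):
  Add (0,1) w=3
  Add (3,4) w=3
  Add (0,4) w=5
  Add (3,5) w=8
  Add (5,6) w=10
  Skip (1,6) w=11 (creates cycle)
  Add (2,6) w=11
  Add (0,7) w=15
  Skip (0,5) w=15 (creates cycle)
  Skip (6,7) w=15 (creates cycle)
MST weight = 55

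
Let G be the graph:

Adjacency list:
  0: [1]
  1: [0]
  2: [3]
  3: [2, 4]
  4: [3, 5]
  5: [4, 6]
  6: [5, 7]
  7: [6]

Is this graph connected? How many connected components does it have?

Checking connectivity: the graph has 2 connected component(s).
Components: [[0, 1], [2, 3, 4, 5, 6, 7]]. The graph is NOT connected.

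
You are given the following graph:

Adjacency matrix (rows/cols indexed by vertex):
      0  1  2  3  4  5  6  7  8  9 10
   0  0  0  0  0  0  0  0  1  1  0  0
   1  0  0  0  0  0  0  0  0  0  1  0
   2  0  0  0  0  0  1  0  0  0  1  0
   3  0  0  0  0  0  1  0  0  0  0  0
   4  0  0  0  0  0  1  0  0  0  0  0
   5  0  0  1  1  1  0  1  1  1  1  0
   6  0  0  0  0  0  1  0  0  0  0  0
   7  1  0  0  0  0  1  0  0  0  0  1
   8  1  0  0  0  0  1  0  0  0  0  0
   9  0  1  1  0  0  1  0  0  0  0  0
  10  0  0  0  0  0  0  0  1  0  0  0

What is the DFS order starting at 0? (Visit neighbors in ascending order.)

DFS from vertex 0 (neighbors processed in ascending order):
Visit order: 0, 7, 5, 2, 9, 1, 3, 4, 6, 8, 10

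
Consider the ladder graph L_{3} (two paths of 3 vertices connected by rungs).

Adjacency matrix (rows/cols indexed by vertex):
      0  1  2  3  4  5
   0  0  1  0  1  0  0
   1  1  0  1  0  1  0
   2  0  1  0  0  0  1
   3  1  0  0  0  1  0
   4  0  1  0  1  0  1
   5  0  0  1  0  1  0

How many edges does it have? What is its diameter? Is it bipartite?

Ladder graph L_{3}: 3 rungs + 2 * (3-1) path edges = 3 + 4 = 7 edges.
Diameter = 3.
Ladder graphs are bipartite (alternating coloring along each path).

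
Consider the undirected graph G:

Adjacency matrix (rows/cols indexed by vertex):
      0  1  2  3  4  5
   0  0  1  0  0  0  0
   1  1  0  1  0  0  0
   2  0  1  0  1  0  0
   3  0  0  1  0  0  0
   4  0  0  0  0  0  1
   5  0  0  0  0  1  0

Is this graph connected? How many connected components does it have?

Checking connectivity: the graph has 2 connected component(s).
Components: [[0, 1, 2, 3], [4, 5]]. The graph is NOT connected.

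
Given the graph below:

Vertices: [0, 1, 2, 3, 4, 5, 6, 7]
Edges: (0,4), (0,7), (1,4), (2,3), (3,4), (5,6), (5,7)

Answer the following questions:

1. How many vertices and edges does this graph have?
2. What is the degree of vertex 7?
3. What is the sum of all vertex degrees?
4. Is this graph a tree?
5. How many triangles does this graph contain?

Count: 8 vertices, 7 edges.
Vertex 7 has neighbors [0, 5], degree = 2.
Handshaking lemma: 2 * 7 = 14.
A graph is a tree iff it is connected and has exactly n-1 edges. This graph is connected (all 8 vertices in one component) and has 8-1 = 7 edges. It is a tree.
Number of triangles = 0.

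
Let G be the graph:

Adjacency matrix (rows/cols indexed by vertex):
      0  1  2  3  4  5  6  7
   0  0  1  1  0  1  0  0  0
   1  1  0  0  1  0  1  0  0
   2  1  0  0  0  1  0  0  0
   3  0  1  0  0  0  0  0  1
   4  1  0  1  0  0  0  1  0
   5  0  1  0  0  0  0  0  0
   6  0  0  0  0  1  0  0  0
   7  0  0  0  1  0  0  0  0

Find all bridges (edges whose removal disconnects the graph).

A bridge is an edge whose removal increases the number of connected components.
Bridges found: (0,1), (1,3), (1,5), (3,7), (4,6)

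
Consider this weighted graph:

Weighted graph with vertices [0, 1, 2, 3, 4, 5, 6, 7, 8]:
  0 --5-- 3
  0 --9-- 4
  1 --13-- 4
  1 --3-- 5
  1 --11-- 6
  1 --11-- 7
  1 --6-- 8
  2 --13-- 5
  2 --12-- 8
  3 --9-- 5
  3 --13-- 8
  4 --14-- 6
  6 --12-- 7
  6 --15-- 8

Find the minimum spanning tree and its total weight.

Applying Kruskal's algorithm (sort edges by weight, add if no cycle):
  Add (1,5) w=3
  Add (0,3) w=5
  Add (1,8) w=6
  Add (0,4) w=9
  Add (3,5) w=9
  Add (1,6) w=11
  Add (1,7) w=11
  Add (2,8) w=12
  Skip (6,7) w=12 (creates cycle)
  Skip (1,4) w=13 (creates cycle)
  Skip (2,5) w=13 (creates cycle)
  Skip (3,8) w=13 (creates cycle)
  Skip (4,6) w=14 (creates cycle)
  Skip (6,8) w=15 (creates cycle)
MST weight = 66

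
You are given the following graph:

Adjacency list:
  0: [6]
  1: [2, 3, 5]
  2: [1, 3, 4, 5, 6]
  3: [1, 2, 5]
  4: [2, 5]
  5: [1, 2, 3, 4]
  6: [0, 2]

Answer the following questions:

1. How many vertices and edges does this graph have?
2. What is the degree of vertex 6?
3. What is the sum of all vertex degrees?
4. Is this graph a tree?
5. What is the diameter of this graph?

Count: 7 vertices, 10 edges.
Vertex 6 has neighbors [0, 2], degree = 2.
Handshaking lemma: 2 * 10 = 20.
A tree on 7 vertices has 6 edges. This graph has 10 edges (4 extra). Not a tree.
Diameter (longest shortest path) = 3.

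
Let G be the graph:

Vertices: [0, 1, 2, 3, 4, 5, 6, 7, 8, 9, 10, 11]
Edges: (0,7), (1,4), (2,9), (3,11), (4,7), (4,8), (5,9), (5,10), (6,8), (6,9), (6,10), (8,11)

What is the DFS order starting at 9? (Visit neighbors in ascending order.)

DFS from vertex 9 (neighbors processed in ascending order):
Visit order: 9, 2, 5, 10, 6, 8, 4, 1, 7, 0, 11, 3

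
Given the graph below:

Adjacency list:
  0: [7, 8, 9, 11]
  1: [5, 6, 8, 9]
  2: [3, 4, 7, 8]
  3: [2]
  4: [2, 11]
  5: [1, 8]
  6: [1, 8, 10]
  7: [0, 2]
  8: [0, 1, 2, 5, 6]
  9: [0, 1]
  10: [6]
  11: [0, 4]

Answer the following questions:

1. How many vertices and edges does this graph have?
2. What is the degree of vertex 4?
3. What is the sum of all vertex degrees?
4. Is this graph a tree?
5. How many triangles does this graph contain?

Count: 12 vertices, 16 edges.
Vertex 4 has neighbors [2, 11], degree = 2.
Handshaking lemma: 2 * 16 = 32.
A tree on 12 vertices has 11 edges. This graph has 16 edges (5 extra). Not a tree.
Number of triangles = 2.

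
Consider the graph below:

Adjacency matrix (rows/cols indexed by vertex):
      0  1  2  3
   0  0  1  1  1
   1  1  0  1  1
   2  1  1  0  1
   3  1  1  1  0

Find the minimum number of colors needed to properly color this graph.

The graph has a maximum clique of size 4 (lower bound on chromatic number).
A valid 4-coloring: {0: 0, 1: 1, 2: 2, 3: 3}.
Chromatic number = 4.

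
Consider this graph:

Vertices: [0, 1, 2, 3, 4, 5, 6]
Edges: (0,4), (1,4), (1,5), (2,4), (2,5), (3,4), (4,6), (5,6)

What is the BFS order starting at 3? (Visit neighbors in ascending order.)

BFS from vertex 3 (neighbors processed in ascending order):
Visit order: 3, 4, 0, 1, 2, 6, 5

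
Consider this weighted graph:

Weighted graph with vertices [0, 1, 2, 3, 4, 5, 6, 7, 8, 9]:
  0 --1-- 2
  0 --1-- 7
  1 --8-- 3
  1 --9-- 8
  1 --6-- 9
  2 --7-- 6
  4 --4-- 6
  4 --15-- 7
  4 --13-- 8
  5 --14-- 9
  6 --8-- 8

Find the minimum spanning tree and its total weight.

Applying Kruskal's algorithm (sort edges by weight, add if no cycle):
  Add (0,7) w=1
  Add (0,2) w=1
  Add (4,6) w=4
  Add (1,9) w=6
  Add (2,6) w=7
  Add (1,3) w=8
  Add (6,8) w=8
  Add (1,8) w=9
  Skip (4,8) w=13 (creates cycle)
  Add (5,9) w=14
  Skip (4,7) w=15 (creates cycle)
MST weight = 58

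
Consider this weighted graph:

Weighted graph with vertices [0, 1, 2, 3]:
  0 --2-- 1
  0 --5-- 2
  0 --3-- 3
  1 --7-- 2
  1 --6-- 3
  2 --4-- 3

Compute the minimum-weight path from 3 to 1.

Using Dijkstra's algorithm from vertex 3:
Shortest path: 3 -> 0 -> 1
Total weight: 3 + 2 = 5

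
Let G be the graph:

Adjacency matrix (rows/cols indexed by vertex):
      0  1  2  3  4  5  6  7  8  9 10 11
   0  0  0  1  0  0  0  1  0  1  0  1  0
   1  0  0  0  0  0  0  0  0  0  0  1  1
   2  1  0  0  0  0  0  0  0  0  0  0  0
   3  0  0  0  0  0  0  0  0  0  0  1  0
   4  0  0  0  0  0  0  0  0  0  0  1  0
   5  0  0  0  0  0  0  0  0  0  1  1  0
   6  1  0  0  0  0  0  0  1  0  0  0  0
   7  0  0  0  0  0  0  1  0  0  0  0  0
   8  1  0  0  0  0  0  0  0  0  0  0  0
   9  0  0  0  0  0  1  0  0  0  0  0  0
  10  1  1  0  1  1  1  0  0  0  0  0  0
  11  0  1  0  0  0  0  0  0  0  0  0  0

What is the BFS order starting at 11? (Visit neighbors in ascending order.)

BFS from vertex 11 (neighbors processed in ascending order):
Visit order: 11, 1, 10, 0, 3, 4, 5, 2, 6, 8, 9, 7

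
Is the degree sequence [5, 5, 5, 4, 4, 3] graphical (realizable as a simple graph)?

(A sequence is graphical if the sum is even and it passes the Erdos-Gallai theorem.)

Sum of degrees = 26. Sum is even and passes Erdos-Gallai. The sequence IS graphical.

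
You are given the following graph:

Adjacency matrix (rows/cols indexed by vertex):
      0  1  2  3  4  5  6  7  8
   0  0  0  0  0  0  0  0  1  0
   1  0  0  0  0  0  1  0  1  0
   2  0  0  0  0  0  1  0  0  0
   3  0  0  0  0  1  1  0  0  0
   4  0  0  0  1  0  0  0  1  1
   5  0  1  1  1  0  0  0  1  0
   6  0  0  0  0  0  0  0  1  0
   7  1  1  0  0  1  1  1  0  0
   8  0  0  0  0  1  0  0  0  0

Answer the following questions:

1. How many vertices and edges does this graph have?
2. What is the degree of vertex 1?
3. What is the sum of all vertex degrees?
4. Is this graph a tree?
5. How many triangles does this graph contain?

Count: 9 vertices, 10 edges.
Vertex 1 has neighbors [5, 7], degree = 2.
Handshaking lemma: 2 * 10 = 20.
A tree on 9 vertices has 8 edges. This graph has 10 edges (2 extra). Not a tree.
Number of triangles = 1.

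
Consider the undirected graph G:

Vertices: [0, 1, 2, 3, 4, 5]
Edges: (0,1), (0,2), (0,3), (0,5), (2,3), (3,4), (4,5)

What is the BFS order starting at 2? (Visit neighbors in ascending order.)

BFS from vertex 2 (neighbors processed in ascending order):
Visit order: 2, 0, 3, 1, 5, 4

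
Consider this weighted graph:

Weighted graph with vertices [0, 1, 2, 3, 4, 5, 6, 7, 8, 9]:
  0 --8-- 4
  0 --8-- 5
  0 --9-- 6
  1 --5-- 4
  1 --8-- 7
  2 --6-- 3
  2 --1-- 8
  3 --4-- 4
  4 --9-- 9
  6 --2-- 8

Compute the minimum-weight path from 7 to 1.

Using Dijkstra's algorithm from vertex 7:
Shortest path: 7 -> 1
Total weight: 8 = 8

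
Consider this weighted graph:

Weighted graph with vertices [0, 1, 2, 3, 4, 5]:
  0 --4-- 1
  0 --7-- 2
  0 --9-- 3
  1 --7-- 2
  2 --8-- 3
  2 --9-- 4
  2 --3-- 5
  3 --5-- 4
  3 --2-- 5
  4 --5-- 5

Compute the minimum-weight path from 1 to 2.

Using Dijkstra's algorithm from vertex 1:
Shortest path: 1 -> 2
Total weight: 7 = 7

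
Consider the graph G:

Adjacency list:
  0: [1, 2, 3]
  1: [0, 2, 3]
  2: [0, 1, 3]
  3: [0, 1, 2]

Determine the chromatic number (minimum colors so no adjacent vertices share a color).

The graph has a maximum clique of size 4 (lower bound on chromatic number).
A valid 4-coloring: {0: 0, 1: 1, 2: 2, 3: 3}.
Chromatic number = 4.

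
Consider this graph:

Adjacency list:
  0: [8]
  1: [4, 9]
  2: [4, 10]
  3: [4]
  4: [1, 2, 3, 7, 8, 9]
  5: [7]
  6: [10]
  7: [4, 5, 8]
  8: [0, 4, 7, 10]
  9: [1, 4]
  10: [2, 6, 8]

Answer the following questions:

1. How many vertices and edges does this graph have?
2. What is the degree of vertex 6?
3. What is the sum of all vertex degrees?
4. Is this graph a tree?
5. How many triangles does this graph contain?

Count: 11 vertices, 13 edges.
Vertex 6 has neighbors [10], degree = 1.
Handshaking lemma: 2 * 13 = 26.
A tree on 11 vertices has 10 edges. This graph has 13 edges (3 extra). Not a tree.
Number of triangles = 2.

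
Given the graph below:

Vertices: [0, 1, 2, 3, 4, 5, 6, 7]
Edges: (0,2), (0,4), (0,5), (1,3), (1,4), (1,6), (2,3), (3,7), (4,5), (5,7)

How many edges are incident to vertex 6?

Vertex 6 has neighbors [1], so deg(6) = 1.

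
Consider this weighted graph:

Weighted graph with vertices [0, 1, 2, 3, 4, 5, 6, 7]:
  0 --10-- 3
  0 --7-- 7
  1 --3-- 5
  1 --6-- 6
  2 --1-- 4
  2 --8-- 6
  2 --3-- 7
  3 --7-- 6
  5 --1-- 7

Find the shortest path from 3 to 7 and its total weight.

Using Dijkstra's algorithm from vertex 3:
Shortest path: 3 -> 0 -> 7
Total weight: 10 + 7 = 17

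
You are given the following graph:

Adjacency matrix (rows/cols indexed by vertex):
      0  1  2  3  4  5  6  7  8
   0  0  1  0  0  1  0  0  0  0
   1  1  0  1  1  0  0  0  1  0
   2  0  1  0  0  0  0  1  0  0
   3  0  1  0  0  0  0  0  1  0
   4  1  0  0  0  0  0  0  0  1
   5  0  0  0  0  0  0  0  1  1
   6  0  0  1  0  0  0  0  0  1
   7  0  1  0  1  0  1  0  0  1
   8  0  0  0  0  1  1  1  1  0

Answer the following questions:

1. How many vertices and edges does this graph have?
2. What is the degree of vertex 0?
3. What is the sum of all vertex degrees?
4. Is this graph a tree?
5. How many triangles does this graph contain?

Count: 9 vertices, 12 edges.
Vertex 0 has neighbors [1, 4], degree = 2.
Handshaking lemma: 2 * 12 = 24.
A tree on 9 vertices has 8 edges. This graph has 12 edges (4 extra). Not a tree.
Number of triangles = 2.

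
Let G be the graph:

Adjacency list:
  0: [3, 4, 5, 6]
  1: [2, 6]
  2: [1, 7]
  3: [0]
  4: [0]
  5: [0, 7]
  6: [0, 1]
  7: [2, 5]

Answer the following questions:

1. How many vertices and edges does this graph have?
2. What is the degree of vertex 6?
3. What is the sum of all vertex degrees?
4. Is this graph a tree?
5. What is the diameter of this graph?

Count: 8 vertices, 8 edges.
Vertex 6 has neighbors [0, 1], degree = 2.
Handshaking lemma: 2 * 8 = 16.
A tree on 8 vertices has 7 edges. This graph has 8 edges (1 extra). Not a tree.
Diameter (longest shortest path) = 4.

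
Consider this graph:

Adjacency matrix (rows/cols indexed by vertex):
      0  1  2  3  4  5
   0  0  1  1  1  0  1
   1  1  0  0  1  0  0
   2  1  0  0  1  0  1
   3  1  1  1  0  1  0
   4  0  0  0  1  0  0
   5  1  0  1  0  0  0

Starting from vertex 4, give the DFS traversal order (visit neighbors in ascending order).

DFS from vertex 4 (neighbors processed in ascending order):
Visit order: 4, 3, 0, 1, 2, 5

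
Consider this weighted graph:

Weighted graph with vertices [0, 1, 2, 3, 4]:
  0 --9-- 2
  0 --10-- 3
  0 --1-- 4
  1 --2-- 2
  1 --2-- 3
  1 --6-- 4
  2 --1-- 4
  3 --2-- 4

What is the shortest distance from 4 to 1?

Using Dijkstra's algorithm from vertex 4:
Shortest path: 4 -> 2 -> 1
Total weight: 1 + 2 = 3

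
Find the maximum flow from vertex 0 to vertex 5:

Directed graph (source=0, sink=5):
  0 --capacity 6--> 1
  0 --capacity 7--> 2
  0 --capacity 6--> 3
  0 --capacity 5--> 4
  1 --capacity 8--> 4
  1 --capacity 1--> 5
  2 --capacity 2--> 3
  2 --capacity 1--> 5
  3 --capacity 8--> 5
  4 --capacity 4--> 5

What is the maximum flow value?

Computing max flow:
  Flow on (0->1): 1/6
  Flow on (0->2): 3/7
  Flow on (0->3): 6/6
  Flow on (0->4): 4/5
  Flow on (1->5): 1/1
  Flow on (2->3): 2/2
  Flow on (2->5): 1/1
  Flow on (3->5): 8/8
  Flow on (4->5): 4/4
Maximum flow = 14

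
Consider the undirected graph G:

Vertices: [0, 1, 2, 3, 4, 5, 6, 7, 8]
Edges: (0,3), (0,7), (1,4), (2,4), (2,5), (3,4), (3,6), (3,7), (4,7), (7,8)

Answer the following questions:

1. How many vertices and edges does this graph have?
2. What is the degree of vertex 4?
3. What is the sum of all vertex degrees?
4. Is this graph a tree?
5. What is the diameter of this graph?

Count: 9 vertices, 10 edges.
Vertex 4 has neighbors [1, 2, 3, 7], degree = 4.
Handshaking lemma: 2 * 10 = 20.
A tree on 9 vertices has 8 edges. This graph has 10 edges (2 extra). Not a tree.
Diameter (longest shortest path) = 4.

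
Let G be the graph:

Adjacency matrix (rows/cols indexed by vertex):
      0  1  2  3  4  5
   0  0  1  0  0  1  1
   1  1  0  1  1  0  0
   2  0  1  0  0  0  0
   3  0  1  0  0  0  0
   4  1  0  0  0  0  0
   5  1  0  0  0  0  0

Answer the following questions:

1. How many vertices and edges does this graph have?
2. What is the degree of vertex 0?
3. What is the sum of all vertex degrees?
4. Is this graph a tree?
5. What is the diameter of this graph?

Count: 6 vertices, 5 edges.
Vertex 0 has neighbors [1, 4, 5], degree = 3.
Handshaking lemma: 2 * 5 = 10.
A graph is a tree iff it is connected and has exactly n-1 edges. This graph is connected (all 6 vertices in one component) and has 6-1 = 5 edges. It is a tree.
Diameter (longest shortest path) = 3.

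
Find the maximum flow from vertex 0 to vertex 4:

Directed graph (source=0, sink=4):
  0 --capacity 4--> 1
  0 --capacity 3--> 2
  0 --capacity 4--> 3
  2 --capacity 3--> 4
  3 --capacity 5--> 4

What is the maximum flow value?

Computing max flow:
  Flow on (0->2): 3/3
  Flow on (0->3): 4/4
  Flow on (2->4): 3/3
  Flow on (3->4): 4/5
Maximum flow = 7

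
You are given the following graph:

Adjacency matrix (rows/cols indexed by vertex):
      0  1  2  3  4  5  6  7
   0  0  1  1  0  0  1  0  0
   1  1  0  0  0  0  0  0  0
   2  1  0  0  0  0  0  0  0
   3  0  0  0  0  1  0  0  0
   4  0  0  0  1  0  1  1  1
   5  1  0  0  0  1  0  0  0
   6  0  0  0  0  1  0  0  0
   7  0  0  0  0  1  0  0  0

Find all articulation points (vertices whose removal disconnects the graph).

An articulation point is a vertex whose removal disconnects the graph.
Articulation points: [0, 4, 5]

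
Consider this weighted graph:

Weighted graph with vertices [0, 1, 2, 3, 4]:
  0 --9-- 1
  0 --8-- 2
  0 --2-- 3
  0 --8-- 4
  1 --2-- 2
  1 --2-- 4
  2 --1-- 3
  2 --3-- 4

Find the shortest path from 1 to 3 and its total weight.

Using Dijkstra's algorithm from vertex 1:
Shortest path: 1 -> 2 -> 3
Total weight: 2 + 1 = 3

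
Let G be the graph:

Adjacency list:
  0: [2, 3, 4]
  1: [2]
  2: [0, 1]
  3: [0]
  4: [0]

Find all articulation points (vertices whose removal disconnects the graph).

An articulation point is a vertex whose removal disconnects the graph.
Articulation points: [0, 2]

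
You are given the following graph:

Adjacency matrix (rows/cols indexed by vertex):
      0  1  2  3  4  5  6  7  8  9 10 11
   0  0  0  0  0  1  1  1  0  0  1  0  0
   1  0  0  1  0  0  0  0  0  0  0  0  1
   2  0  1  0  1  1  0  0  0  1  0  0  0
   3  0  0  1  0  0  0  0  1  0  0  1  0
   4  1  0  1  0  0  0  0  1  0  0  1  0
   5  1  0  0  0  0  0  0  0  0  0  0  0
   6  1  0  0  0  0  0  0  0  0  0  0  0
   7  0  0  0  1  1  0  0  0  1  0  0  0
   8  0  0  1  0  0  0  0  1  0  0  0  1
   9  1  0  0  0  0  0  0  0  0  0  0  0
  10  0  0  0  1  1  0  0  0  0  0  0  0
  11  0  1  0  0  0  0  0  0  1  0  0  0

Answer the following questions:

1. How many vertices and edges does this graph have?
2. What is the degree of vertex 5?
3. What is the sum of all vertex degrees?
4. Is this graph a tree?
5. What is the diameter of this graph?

Count: 12 vertices, 15 edges.
Vertex 5 has neighbors [0], degree = 1.
Handshaking lemma: 2 * 15 = 30.
A tree on 12 vertices has 11 edges. This graph has 15 edges (4 extra). Not a tree.
Diameter (longest shortest path) = 5.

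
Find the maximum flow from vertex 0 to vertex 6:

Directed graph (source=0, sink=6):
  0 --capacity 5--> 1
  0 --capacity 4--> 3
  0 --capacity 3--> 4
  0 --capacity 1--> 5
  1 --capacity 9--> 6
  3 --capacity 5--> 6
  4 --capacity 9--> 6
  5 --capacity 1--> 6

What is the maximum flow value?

Computing max flow:
  Flow on (0->1): 5/5
  Flow on (0->3): 4/4
  Flow on (0->4): 3/3
  Flow on (0->5): 1/1
  Flow on (1->6): 5/9
  Flow on (3->6): 4/5
  Flow on (4->6): 3/9
  Flow on (5->6): 1/1
Maximum flow = 13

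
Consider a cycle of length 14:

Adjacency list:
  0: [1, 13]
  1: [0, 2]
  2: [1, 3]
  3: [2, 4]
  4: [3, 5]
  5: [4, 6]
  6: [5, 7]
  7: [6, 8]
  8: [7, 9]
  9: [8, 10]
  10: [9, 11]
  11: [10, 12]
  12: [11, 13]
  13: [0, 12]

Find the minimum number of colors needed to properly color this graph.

This is an even cycle (C_14). Even cycles are bipartite.
Chromatic number = 2.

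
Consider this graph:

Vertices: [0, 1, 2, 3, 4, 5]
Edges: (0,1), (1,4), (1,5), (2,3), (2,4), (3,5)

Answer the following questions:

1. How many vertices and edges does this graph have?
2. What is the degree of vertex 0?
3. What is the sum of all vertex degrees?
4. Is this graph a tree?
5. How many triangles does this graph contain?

Count: 6 vertices, 6 edges.
Vertex 0 has neighbors [1], degree = 1.
Handshaking lemma: 2 * 6 = 12.
A tree on 6 vertices has 5 edges. This graph has 6 edges (1 extra). Not a tree.
Number of triangles = 0.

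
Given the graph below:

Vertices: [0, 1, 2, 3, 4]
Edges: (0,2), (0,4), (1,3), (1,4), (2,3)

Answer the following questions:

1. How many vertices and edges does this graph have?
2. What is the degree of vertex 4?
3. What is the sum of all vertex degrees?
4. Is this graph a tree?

Count: 5 vertices, 5 edges.
Vertex 4 has neighbors [0, 1], degree = 2.
Handshaking lemma: 2 * 5 = 10.
A tree on 5 vertices has 4 edges. This graph has 5 edges (1 extra). Not a tree.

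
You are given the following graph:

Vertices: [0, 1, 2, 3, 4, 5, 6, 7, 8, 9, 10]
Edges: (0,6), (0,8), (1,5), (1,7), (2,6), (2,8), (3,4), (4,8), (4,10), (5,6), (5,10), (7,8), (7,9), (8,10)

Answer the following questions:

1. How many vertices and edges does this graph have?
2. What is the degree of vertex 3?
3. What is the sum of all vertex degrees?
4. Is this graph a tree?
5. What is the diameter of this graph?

Count: 11 vertices, 14 edges.
Vertex 3 has neighbors [4], degree = 1.
Handshaking lemma: 2 * 14 = 28.
A tree on 11 vertices has 10 edges. This graph has 14 edges (4 extra). Not a tree.
Diameter (longest shortest path) = 4.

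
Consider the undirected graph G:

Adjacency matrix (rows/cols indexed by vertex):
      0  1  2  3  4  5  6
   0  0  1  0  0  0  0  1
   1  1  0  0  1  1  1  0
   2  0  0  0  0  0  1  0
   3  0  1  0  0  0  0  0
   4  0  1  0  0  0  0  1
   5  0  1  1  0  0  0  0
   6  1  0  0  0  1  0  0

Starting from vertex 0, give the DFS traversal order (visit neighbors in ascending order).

DFS from vertex 0 (neighbors processed in ascending order):
Visit order: 0, 1, 3, 4, 6, 5, 2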